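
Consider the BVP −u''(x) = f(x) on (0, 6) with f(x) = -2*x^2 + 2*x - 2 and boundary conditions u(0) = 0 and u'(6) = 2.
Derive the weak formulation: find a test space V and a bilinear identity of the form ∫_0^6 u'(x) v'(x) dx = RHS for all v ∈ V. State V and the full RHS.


V = {v ∈ H^1(0, 6) : v(0) = 0} (test functions vanish at x = 0 where u is specified); weak form: ∫_0^6 u'v' dx = ∫_0^6 (-2*x^2 + 2*x - 2) v dx + 2·v(6) for all v ∈ V.

Multiply both sides by a test function v and integrate from 0 to 6:
  ∫_0^6 −u''(x) v(x) dx = ∫_0^6 f(x) v(x) dx.
Integrate the LHS by parts once:
  ∫_0^6 −u'' v dx = −[u'(x) v(x)]_0^6 + ∫_0^6 u'(x) v'(x) dx.
Thus ∫_0^6 u'(x) v'(x) dx = ∫_0^6 f(x) v(x) dx + [u'(x) v(x)]_0^6.
Choose V so that boundary terms are either known or forced to vanish.
Mixed BC: u(0) = 0 (Dirichlet) and u'(6) = 2 (Neumann). Define V = {v ∈ H^1(0, 6) : v(0) = 0}. Then [u' v]_0^6 = u'(6)·v(6) − u'(0)·0 = 2·v(6).
Weak formulation: find u (satisfying any essential BC) such that ∫_0^6 u'(x) v'(x) dx = ∫_0^6 f v dx + 2·v(6) for all v ∈ V (Dirichlet at 0 absorbed into V; Neumann datum at x = 6 contributes the boundary term).
Substituting f(x) = -2*x^2 + 2*x - 2, the right-hand side is ∫_0^6 (-2*x^2 + 2*x - 2) v dx + 2·v(6).


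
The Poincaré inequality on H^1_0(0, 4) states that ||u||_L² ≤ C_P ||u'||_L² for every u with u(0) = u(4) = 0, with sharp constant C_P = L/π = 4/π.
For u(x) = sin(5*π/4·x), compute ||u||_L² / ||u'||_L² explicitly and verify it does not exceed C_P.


||u||_L² / ||u'||_L² = 4/(5*π) < C_P = 4/π.

u(x) = sin(5*π/4·x), so u'(x) = 5*π*cos(5*π*x/4)/4.
Writing u(x) = A·sin(kπx/L) with A = 1 and k = 5, use ∫_0^L sin²(kπx/L) dx = L/2 and ∫_0^L cos²(kπx/L) dx = L/2.
u² = 1·sin²(5*π/4·x) and (u')² = 25*π^2/16·cos²(5*π/4·x), and each of sin², cos² integrates to L/2 = 2 over (0, 4).
∫_0^4 u² dx = 2, so ||u||_L² = sqrt(2).
∫_0^4 (u')² dx = 25*π^2/8, so ||u'||_L² = 5*sqrt(2)*π/4.
Ratio ||u||_L² / ||u'||_L² = 4/(5*π).
Sharp Poincaré constant on H^1_0(0, 4) is C_P = L/π = 4/π, achieved by sin(π/4·x).
This is the k = 5 harmonic; the ratio L/(kπ) is strictly less than C_P = L/π, consistent with the sharp inequality ||u||_L² ≤ C_P ||u'||_L².


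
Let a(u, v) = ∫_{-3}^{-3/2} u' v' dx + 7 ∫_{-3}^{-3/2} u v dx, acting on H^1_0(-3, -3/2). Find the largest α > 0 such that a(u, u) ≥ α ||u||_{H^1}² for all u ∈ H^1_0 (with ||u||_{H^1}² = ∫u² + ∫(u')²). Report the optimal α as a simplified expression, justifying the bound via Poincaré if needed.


α = 1

Coercivity of a(·,·) on H^1_0(-3, -3/2) means a(u, u) ≥ α ||u||_{H^1}² for every u ∈ H^1_0.
The interval has length L = 3/2, and Poincaré/coercivity depend only on L. Here a(u, u) = ∫(u')² + (7)·∫u².
Here c = 7 ≥ 1, so a(u,u) = ∫(u')² + c∫u² ≥ ∫(u')² + ∫u² = ||u||_{H^1}², i.e. α = 1 works. No larger α is possible: a(u,u) ≥ α||u||_{H^1}² means (1−α)∫(u')² ≥ (α−c)∫u², and for the modes u_n = sin(nπ(x−x₀)/L) (x₀ the left endpoint) one has ∫u_n²/∫(u_n')² = (L/(nπ))² → 0, so a(u_n,u_n)/||u_n||_{H^1}² → 1. Hence the optimal constant is α = 1.
Therefore α = 1.


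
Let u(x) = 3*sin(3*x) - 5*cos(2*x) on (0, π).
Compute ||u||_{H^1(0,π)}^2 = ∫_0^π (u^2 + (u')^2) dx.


||u||_{H^1(0,π)}^2 = -180 + 215*π/2

u'(x) = 10*sin(2*x) + 9*cos(3*x).
Expand u² and (u')² and integrate term by term on (0, π), using: for integers n ≥ 1, ∫_0^π sin²(nx) dx = ∫_0^π cos²(nx) dx = π/2; for n ≠ n', ∫_0^π sin(nx)sin(n'x) dx = ∫_0^π cos(nx)cos(n'x) dx = 0; and by product-to-sum, ∫_0^π sin(nx)cos(n'x) dx = ½∫_0^π [sin((n+n')x) + sin((n−n')x)] dx, which is 0 when n+n' is even and 2n/(n²−n'²) when n+n' is odd (it need not vanish on (0, π)).
  u² squared terms: (-5)²·∫cos(2x)² dx = 25·π/2 = 25*π/2;  (3)²·∫sin(3x)² dx = 9·π/2 = 9*π/2.
  u² cross terms: 2·(-5)·(3)·∫cos(2x)·sin(3x) dx = -30·(6/5) = -36.
  So ∫_0^π u² dx = 25*π/2 + 9*π/2 − 36 = -36 + 17*π.
  (u')² squared terms: (9)²·∫cos(3x)² dx = 81·π/2 = 81*π/2;  (10)²·∫sin(2x)² dx = 100·π/2 = 50*π.
  (u')² cross terms: 2·(9)·(10)·∫cos(3x)·sin(2x) dx = 180·(-4/5) = -144.
  So ∫_0^π (u')² dx = 81*π/2 + 50*π − 144 = -144 + 181*π/2.
||u||_{H^1}^2 = (-36 + 17*π) + (-144 + 181*π/2) = -180 + 215*π/2.


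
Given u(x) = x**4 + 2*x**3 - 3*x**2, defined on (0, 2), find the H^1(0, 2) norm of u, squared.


||u||_{H^1}^2 = 27616/45

The H^1 norm (squared) on an interval (0, L) is
  ||u||_{H^1}^2 = ∫_0^L u(x)^2 dx + ∫_0^L u'(x)^2 dx.
Compute u'(x) = 4*x**3 + 6*x**2 - 6*x.
Then u(x)^2 = x**8 + 4*x**7 - 2*x**6 - 12*x**5 + 9*x**4 and u'(x)^2 = 16*x**6 + 48*x**5 - 12*x**4 - 72*x**3 + 36*x**2.
Integrate each monomial from 0 to 2 using ∫_0^2 c·x^n dx = c·2^(n+1)/(n+1):
  ∫_0^2 u(x)^2 dx = ∫_0^2 (x^8 + 4*x^7 - 2*x^6 - 12*x^5 + 9*x^4) dx. Term by term:
    ∫_0^2 x^8 dx = 512/9;  ∫_0^2 4*x^7 dx = 128;  ∫_0^2 -2*x^6 dx = -256/7;
    ∫_0^2 -12*x^5 dx = -128;  ∫_0^2 9*x^4 dx = 288/5.
  Sum: 512/9 + 128 − 256/7 − 128 + 288/5 = 24544/315.
  ∫_0^2 u'(x)^2 dx = ∫_0^2 (16*x^6 + 48*x^5 - 12*x^4 - 72*x^3 + 36*x^2) dx. Term by term:
    ∫_0^2 16*x^6 dx = 2048/7;  ∫_0^2 48*x^5 dx = 512;  ∫_0^2 -12*x^4 dx = -384/5;
    ∫_0^2 -72*x^3 dx = -288;  ∫_0^2 36*x^2 dx = 96.
  Sum: 2048/7 + 512 − 384/5 − 288 + 96 = 18752/35.
Adding: ||u||_{H^1}^2 = 24544/315 + 18752/35 = 27616/45.


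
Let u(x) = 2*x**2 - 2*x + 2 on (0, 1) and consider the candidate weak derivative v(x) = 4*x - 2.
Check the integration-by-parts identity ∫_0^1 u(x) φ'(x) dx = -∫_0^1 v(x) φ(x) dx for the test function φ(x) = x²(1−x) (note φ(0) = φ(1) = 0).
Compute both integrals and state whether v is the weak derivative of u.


LHS = -1/30, RHS = -1/30. Yes, v = u' weakly.

u(x) = 2*x**2 - 2*x + 2, classical derivative u'(x) = 4*x - 2.
φ(x) = x²(1−x), so φ'(x) = x*(2 - 3*x).
Note φ(0) = φ(1) = 0, so the boundary term u·φ vanishes.
LHS = ∫_0^1 u(x) φ'(x) dx = ∫_0^1 (-6*x^4 + 10*x^3 - 10*x^2 + 4*x) dx. Term by term:
  ∫_0^1 -6*x^4 dx = -6/5;  ∫_0^1 10*x^3 dx = 5/2;  ∫_0^1 -10*x^2 dx = -10/3;
  ∫_0^1 4*x dx = 2.
Sum: -6/5 + 5/2 − 10/3 + 2 = -1/30.
So LHS = -1/30.
∫_0^1 v(x) φ(x) dx = ∫_0^1 (-4*x^4 + 6*x^3 - 2*x^2) dx. Term by term:
  ∫_0^1 -4*x^4 dx = -4/5;  ∫_0^1 6*x^3 dx = 3/2;  ∫_0^1 -2*x^2 dx = -2/3.
Sum: -4/5 + 3/2 − 2/3 = 1/30.
So RHS = -∫_0^1 v(x) φ(x) dx = -1/30.
LHS = RHS, so the identity holds for this test φ.
Moreover u is smooth here and v(x) = u'(x) = 4*x - 2 pointwise, so the identity holds for every test function. Hence v is the weak derivative of u.


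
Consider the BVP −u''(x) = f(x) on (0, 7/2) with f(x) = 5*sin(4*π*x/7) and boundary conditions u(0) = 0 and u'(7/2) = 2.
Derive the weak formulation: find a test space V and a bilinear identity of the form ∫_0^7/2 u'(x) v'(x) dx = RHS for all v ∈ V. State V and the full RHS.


V = {v ∈ H^1(0, 7/2) : v(0) = 0} (test functions vanish at x = 0 where u is specified); weak form: ∫_0^7/2 u'v' dx = ∫_0^7/2 (5*sin(4*π*x/7)) v dx + 2·v(7/2) for all v ∈ V.

Multiply both sides by a test function v and integrate from 0 to 7/2:
  ∫_0^7/2 −u''(x) v(x) dx = ∫_0^7/2 f(x) v(x) dx.
Integrate the LHS by parts once:
  ∫_0^7/2 −u'' v dx = −[u'(x) v(x)]_0^7/2 + ∫_0^7/2 u'(x) v'(x) dx.
Thus ∫_0^7/2 u'(x) v'(x) dx = ∫_0^7/2 f(x) v(x) dx + [u'(x) v(x)]_0^7/2.
Choose V so that boundary terms are either known or forced to vanish.
Mixed BC: u(0) = 0 (Dirichlet) and u'(7/2) = 2 (Neumann). Define V = {v ∈ H^1(0, 7/2) : v(0) = 0}. Then [u' v]_0^7/2 = u'(7/2)·v(7/2) − u'(0)·0 = 2·v(7/2).
Weak formulation: find u (satisfying any essential BC) such that ∫_0^7/2 u'(x) v'(x) dx = ∫_0^7/2 f v dx + 2·v(7/2) for all v ∈ V (Dirichlet at 0 absorbed into V; Neumann datum at x = 7/2 contributes the boundary term).
Substituting f(x) = 5*sin(4*π*x/7), the right-hand side is ∫_0^7/2 (5*sin(4*π*x/7)) v dx + 2·v(7/2).


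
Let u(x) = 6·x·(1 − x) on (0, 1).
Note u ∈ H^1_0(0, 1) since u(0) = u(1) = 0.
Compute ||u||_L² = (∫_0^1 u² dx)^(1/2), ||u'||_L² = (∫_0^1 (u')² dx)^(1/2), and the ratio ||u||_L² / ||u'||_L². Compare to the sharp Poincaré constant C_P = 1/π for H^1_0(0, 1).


||u||_L² / ||u'||_L² = sqrt(10)/10 < C_P = 1/π.

u(x) = 6·x·(1 − x), so u'(x) = 6 - 12*x.
u(x) = 6·x·(1 − x) vanishes at x = 0 and x = 1, so u ∈ H^1_0(0, 1). Differentiate via the product rule and integrate the resulting polynomials term by term.
  ∫_0^1 u² dx = ∫_0^1 (36*x^4 - 72*x^3 + 36*x^2) dx. Term by term:
    ∫_0^1 36*x^4 dx = 36/5;  ∫_0^1 -72*x^3 dx = -18;  ∫_0^1 36*x^2 dx = 12.
  Sum: 36/5 − 18 + 12 = 6/5.
  ∫_0^1 (u')² dx = ∫_0^1 (144*x^2 - 144*x + 36) dx. Term by term:
    ∫_0^1 144*x^2 dx = 48;  ∫_0^1 -144*x dx = -72;  ∫_0^1 36 dx = 36.
  Sum: 48 − 72 + 36 = 12.
∫_0^1 u² dx = 6/5, so ||u||_L² = sqrt(30)/5.
∫_0^1 (u')² dx = 12, so ||u'||_L² = 2*sqrt(3).
Ratio ||u||_L² / ||u'||_L² = sqrt(10)/10.
Sharp Poincaré constant on H^1_0(0, 1) is C_P = L/π = 1/π, achieved by sin(π·x).
A polynomial bump cannot attain the sharp Poincaré constant (only the first sine eigenfunction does), so the ratio is strictly less than C_P, consistent with ||u||_L² ≤ C_P ||u'||_L².


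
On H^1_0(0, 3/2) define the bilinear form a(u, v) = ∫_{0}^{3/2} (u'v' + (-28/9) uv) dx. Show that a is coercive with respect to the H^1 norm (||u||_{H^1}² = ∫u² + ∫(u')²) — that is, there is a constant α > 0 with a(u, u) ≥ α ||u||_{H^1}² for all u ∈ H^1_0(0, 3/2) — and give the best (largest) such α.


α = 4*(-7 + π^2)/(9 + 4*π^2)

Coercivity of a(·,·) on H^1_0(0, 3/2) means a(u, u) ≥ α ||u||_{H^1}² for every u ∈ H^1_0.
The interval has length L = 3/2, and Poincaré/coercivity depend only on L. Here a(u, u) = ∫(u')² + (-28/9)·∫u².
Here c = -28/9 < 0 with |c| < (π/L)² = 4*π^2/9, so coercivity still holds. The condition a(u,u) ≥ α||u||_{H^1}² reads (1−α)∫(u')² ≥ (α−c)∫u². Any admissible α is ≤ 1 (rapidly oscillating u have ∫u²/∫(u')² → 0), and α = 1 would force 0 ≥ (1−c)∫u², impossible since c < 1; so 1−α > 0. By the sharp Poincaré inequality on H^1_0 of an interval of length L, ∫(u')² ≥ (π/L)²∫u² with equality for the first sine mode sin(π(x−x₀)/L) (x₀ the left endpoint), so the inequality holds for all u iff (1−α)(π/L)² ≥ α − c, i.e. α ≤ ((π/L)² + c)/((π/L)² + 1) = (1 + c(L/π)²)/(1 + (L/π)²). (Direct route, valid since c ≤ 0: Poincaré gives c∫u² ≥ c(L/π)²∫(u')², so a(u,u) ≥ (1 + c(L/π)²)∫(u')², while ||u||_{H^1}² ≤ (1 + (L/π)²)∫(u')²; dividing yields the same α.) With (π/L)² = 4*π^2/9 and c = -28/9, the largest admissible constant is α = ((π/L)² + c)/((π/L)² + 1).
Simplifying, α = 4*(-7 + π^2)/(9 + 4*π^2).


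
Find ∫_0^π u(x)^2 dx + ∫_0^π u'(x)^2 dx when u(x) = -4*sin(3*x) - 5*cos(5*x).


||u||_{H^1(0,π)}^2 = 405*π

u'(x) = 25*sin(5*x) - 12*cos(3*x).
Expand u² and (u')² and integrate term by term on (0, π), using: for integers n ≥ 1, ∫_0^π sin²(nx) dx = ∫_0^π cos²(nx) dx = π/2; for n ≠ n', ∫_0^π sin(nx)sin(n'x) dx = ∫_0^π cos(nx)cos(n'x) dx = 0; and by product-to-sum, ∫_0^π sin(nx)cos(n'x) dx = ½∫_0^π [sin((n+n')x) + sin((n−n')x)] dx, which is 0 when n+n' is even and 2n/(n²−n'²) when n+n' is odd (it need not vanish on (0, π)).
  u² squared terms: (-5)²·∫cos(5x)² dx = 25·π/2 = 25*π/2;  (-4)²·∫sin(3x)² dx = 16·π/2 = 8*π.
  u² cross terms: 2·(-5)·(-4)·∫cos(5x)·sin(3x) dx = 40·(0) = 0.
  So ∫_0^π u² dx = 25*π/2 + 8*π + 0 = 41*π/2.
  (u')² squared terms: (-12)²·∫cos(3x)² dx = 144·π/2 = 72*π;  (25)²·∫sin(5x)² dx = 625·π/2 = 625*π/2.
  (u')² cross terms: 2·(-12)·(25)·∫cos(3x)·sin(5x) dx = -600·(0) = 0.
  So ∫_0^π (u')² dx = 72*π + 625*π/2 + 0 = 769*π/2.
||u||_{H^1}^2 = (41*π/2) + (769*π/2) = 405*π.


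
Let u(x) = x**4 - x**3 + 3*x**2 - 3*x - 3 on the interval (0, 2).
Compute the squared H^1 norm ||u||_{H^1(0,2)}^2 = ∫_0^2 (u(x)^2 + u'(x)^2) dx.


||u||_{H^1}^2 = 89416/315

The H^1 norm (squared) on an interval (0, L) is
  ||u||_{H^1}^2 = ∫_0^L u(x)^2 dx + ∫_0^L u'(x)^2 dx.
Compute u'(x) = 4*x**3 - 3*x**2 + 6*x - 3.
Then u(x)^2 = x**8 - 2*x**7 + 7*x**6 - 12*x**5 + 9*x**4 - 12*x**3 - 9*x**2 + 18*x + 9 and u'(x)^2 = 16*x**6 - 24*x**5 + 57*x**4 - 60*x**3 + 54*x**2 - 36*x + 9.
Integrate each monomial from 0 to 2 using ∫_0^2 c·x^n dx = c·2^(n+1)/(n+1):
  ∫_0^2 u(x)^2 dx = ∫_0^2 (x^8 - 2*x^7 + 7*x^6 - 12*x^5 + 9*x^4 - 12*x^3 - 9*x^2 + 18*x + 9) dx. Term by term:
    ∫_0^2 x^8 dx = 512/9;  ∫_0^2 -2*x^7 dx = -64;  ∫_0^2 7*x^6 dx = 128;
    ∫_0^2 -12*x^5 dx = -128;  ∫_0^2 9*x^4 dx = 288/5;  ∫_0^2 -12*x^3 dx = -48;
    ∫_0^2 -9*x^2 dx = -24;  ∫_0^2 18*x dx = 36;  ∫_0^2 9 dx = 18.
  Sum: 512/9 − 64 + 128 − 128 + 288/5 − 48 − 24 + 36 + 18 = 1462/45.
  ∫_0^2 u'(x)^2 dx = ∫_0^2 (16*x^6 - 24*x^5 + 57*x^4 - 60*x^3 + 54*x^2 - 36*x + 9) dx. Term by term:
    ∫_0^2 16*x^6 dx = 2048/7;  ∫_0^2 -24*x^5 dx = -256;  ∫_0^2 57*x^4 dx = 1824/5;
    ∫_0^2 -60*x^3 dx = -240;  ∫_0^2 54*x^2 dx = 144;  ∫_0^2 -36*x dx = -72;
    ∫_0^2 9 dx = 18.
  Sum: 2048/7 − 256 + 1824/5 − 240 + 144 − 72 + 18 = 8798/35.
Adding: ||u||_{H^1}^2 = 1462/45 + 8798/35 = 89416/315.


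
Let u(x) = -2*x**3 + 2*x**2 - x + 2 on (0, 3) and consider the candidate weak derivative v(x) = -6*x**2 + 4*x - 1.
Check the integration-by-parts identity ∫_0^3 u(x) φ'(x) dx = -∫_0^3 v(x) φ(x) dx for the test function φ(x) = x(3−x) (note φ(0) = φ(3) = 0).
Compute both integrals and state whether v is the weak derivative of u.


LHS = 252/5, RHS = 252/5. Yes, v = u' weakly.

u(x) = -2*x**3 + 2*x**2 - x + 2, classical derivative u'(x) = -6*x**2 + 4*x - 1.
φ(x) = x(3−x), so φ'(x) = 3 - 2*x.
Note φ(0) = φ(3) = 0, so the boundary term u·φ vanishes.
LHS = ∫_0^3 u(x) φ'(x) dx = ∫_0^3 (4*x^4 - 10*x^3 + 8*x^2 - 7*x + 6) dx. Term by term:
  ∫_0^3 4*x^4 dx = 972/5;  ∫_0^3 -10*x^3 dx = -405/2;  ∫_0^3 8*x^2 dx = 72;
  ∫_0^3 -7*x dx = -63/2;  ∫_0^3 6 dx = 18.
Sum: 972/5 − 405/2 + 72 − 63/2 + 18 = 252/5.
So LHS = 252/5.
∫_0^3 v(x) φ(x) dx = ∫_0^3 (6*x^4 - 22*x^3 + 13*x^2 - 3*x) dx. Term by term:
  ∫_0^3 6*x^4 dx = 1458/5;  ∫_0^3 -22*x^3 dx = -891/2;  ∫_0^3 13*x^2 dx = 117;
  ∫_0^3 -3*x dx = -27/2.
Sum: 1458/5 − 891/2 + 117 − 27/2 = -252/5.
So RHS = -∫_0^3 v(x) φ(x) dx = 252/5.
LHS = RHS, so the identity holds for this test φ.
Moreover u is smooth here and v(x) = u'(x) = -6*x**2 + 4*x - 1 pointwise, so the identity holds for every test function. Hence v is the weak derivative of u.


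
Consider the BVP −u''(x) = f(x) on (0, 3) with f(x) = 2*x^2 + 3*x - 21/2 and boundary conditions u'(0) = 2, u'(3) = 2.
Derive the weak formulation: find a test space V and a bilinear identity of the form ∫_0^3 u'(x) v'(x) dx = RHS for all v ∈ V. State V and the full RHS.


V = H^1(0, 3) (v unrestricted at boundary; u is determined up to an additive constant); weak form: ∫_0^3 u'v' dx = ∫_0^3 (2*x^2 + 3*x - 21/2) v dx + 2·v(3) − 2·v(0) for all v ∈ V.

Multiply both sides by a test function v and integrate from 0 to 3:
  ∫_0^3 −u''(x) v(x) dx = ∫_0^3 f(x) v(x) dx.
Integrate the LHS by parts once:
  ∫_0^3 −u'' v dx = −[u'(x) v(x)]_0^3 + ∫_0^3 u'(x) v'(x) dx.
Thus ∫_0^3 u'(x) v'(x) dx = ∫_0^3 f(x) v(x) dx + [u'(x) v(x)]_0^3.
Choose V so that boundary terms are either known or forced to vanish.
u has inhomogeneous Neumann u'(0) = 2, u'(3) = 2. [u' v]_0^3 = (2)·v(3) − (2)·v(0) = 2·v(3) − 2·v(0). Take V = H^1(0, 3); boundary term becomes part of RHS.
Weak formulation: find u (satisfying any essential BC) such that ∫_0^3 u'(x) v'(x) dx = ∫_0^3 f v dx + 2·v(3) − 2·v(0) for all v ∈ V (Neumann data are natural BCs: they enter the RHS as boundary terms).
Substituting f(x) = 2*x^2 + 3*x - 21/2, the right-hand side is ∫_0^3 (2*x^2 + 3*x - 21/2) v dx + 2·v(3) − 2·v(0).
Compatibility check (pure Neumann): taking v ≡ 1 ∈ V gives 0 = ∫_0^3 f dx + (2) − (2), i.e. ∫_0^3 f dx must equal u'(0) − u'(3) = 0. Indeed ∫_0^3 (2*x^2 + 3*x - 21/2) dx = 0, so the data are compatible. The solution is then unique only up to an additive constant (fix it e.g. by requiring ∫_0^3 u dx = 0).


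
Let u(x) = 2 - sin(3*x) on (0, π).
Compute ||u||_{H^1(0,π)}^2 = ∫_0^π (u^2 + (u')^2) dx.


||u||_{H^1(0,π)}^2 = -8/3 + 9*π

u'(x) = -3*cos(3*x).
Expand u² and (u')² and integrate term by term on (0, π), using: for integers n ≥ 1, ∫_0^π sin²(nx) dx = ∫_0^π cos²(nx) dx = π/2; for n ≠ n', ∫_0^π sin(nx)sin(n'x) dx = ∫_0^π cos(nx)cos(n'x) dx = 0; and by product-to-sum, ∫_0^π sin(nx)cos(n'x) dx = ½∫_0^π [sin((n+n')x) + sin((n−n')x)] dx, which is 0 when n+n' is even and 2n/(n²−n'²) when n+n' is odd (it need not vanish on (0, π)). For the constant mode: ∫_0^π 1 dx = π, ∫_0^π cos(nx) dx = 0, ∫_0^π sin(nx) dx = (1−(−1)^n)/n.
  u² squared terms: (2)²·∫1 dx = 4·π = 4*π;  (-1)²·∫sin(3x)² dx = 1·π/2 = π/2.
  u² cross terms: 2·(2)·(-1)·∫1·sin(3x) dx = -4·(2/3) = -8/3.
  So ∫_0^π u² dx = 4*π + π/2 − 8/3 = -8/3 + 9*π/2.
  (u')² squared terms: (-3)²·∫cos(3x)² dx = 9·π/2 = 9*π/2.
  So ∫_0^π (u')² dx = 9*π/2.
||u||_{H^1}^2 = (-8/3 + 9*π/2) + (9*π/2) = -8/3 + 9*π.


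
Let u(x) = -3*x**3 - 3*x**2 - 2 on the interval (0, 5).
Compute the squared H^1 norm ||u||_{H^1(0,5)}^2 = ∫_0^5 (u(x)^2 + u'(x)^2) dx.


||u||_{H^1}^2 = 1570390/7

The H^1 norm (squared) on an interval (0, L) is
  ||u||_{H^1}^2 = ∫_0^L u(x)^2 dx + ∫_0^L u'(x)^2 dx.
Compute u'(x) = -9*x**2 - 6*x.
Then u(x)^2 = 9*x**6 + 18*x**5 + 9*x**4 + 12*x**3 + 12*x**2 + 4 and u'(x)^2 = 81*x**4 + 108*x**3 + 36*x**2.
Integrate each monomial from 0 to 5 using ∫_0^5 c·x^n dx = c·5^(n+1)/(n+1):
  ∫_0^5 u(x)^2 dx = ∫_0^5 (9*x^6 + 18*x^5 + 9*x^4 + 12*x^3 + 12*x^2 + 4) dx. Term by term:
    ∫_0^5 9*x^6 dx = 703125/7;  ∫_0^5 18*x^5 dx = 46875;  ∫_0^5 9*x^4 dx = 5625;
    ∫_0^5 12*x^3 dx = 1875;  ∫_0^5 12*x^2 dx = 500;  ∫_0^5 4 dx = 20.
  Sum: 703125/7 + 46875 + 5625 + 1875 + 500 + 20 = 1087390/7.
  ∫_0^5 u'(x)^2 dx = ∫_0^5 (81*x^4 + 108*x^3 + 36*x^2) dx. Term by term:
    ∫_0^5 81*x^4 dx = 50625;  ∫_0^5 108*x^3 dx = 16875;  ∫_0^5 36*x^2 dx = 1500.
  Sum: 50625 + 16875 + 1500 = 69000.
Adding: ||u||_{H^1}^2 = 1087390/7 + 69000 = 1570390/7.


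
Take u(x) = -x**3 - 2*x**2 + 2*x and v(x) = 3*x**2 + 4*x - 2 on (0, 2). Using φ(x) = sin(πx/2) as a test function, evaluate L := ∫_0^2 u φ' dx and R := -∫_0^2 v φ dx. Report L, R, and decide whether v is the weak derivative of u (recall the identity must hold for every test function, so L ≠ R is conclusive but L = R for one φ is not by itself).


LHS = -96/π^3 + 32/π, RHS = -32/π + 96/π^3. No, v is not the weak derivative of u.

u(x) = -x**3 - 2*x**2 + 2*x, classical derivative u'(x) = -3*x**2 - 4*x + 2.
φ(x) = sin(πx/2), so φ'(x) = π*cos(π*x/2)/2.
Note φ(0) = φ(2) = 0, so the boundary term u·φ vanishes.
LHS = ∫_0^2 u(x) φ'(x) dx = ∫_0^2 (-π*x^3*cos(π*x/2)/2 - π*x^2*cos(π*x/2) + π*x*cos(π*x/2)) dx. Term by term:
  ∫_0^2 π*x*cos(π*x/2) dx = -8/π;  ∫_0^2 -π*x^2*cos(π*x/2) dx = 16/π;  ∫_0^2 -π*x^3*cos(π*x/2)/2 dx = -96/π^3 + 24/π.
Sum: -8/π + 16/π + -96/π^3 + 24/π = -96/π^3 + 32/π.
So LHS = -96/π^3 + 32/π.
∫_0^2 v(x) φ(x) dx = ∫_0^2 (3*x^2*sin(π*x/2) + 4*x*sin(π*x/2) - 2*sin(π*x/2)) dx. Term by term:
  ∫_0^2 -2*sin(π*x/2) dx = -8/π;  ∫_0^2 3*x^2*sin(π*x/2) dx = -96/π^3 + 24/π;  ∫_0^2 4*x*sin(π*x/2) dx = 16/π.
Sum: -8/π + -96/π^3 + 24/π + 16/π = -96/π^3 + 32/π.
So RHS = -∫_0^2 v(x) φ(x) dx = -32/π + 96/π^3.
LHS − RHS = -192/π^3 + 64/π ≠ 0, so the identity fails.
(For a valid weak derivative the identity must hold for EVERY test function, in particular this one. The failure shows v is NOT the weak derivative of u.)
Correct weak derivative would be u'(x) = -3*x**2 - 4*x + 2.


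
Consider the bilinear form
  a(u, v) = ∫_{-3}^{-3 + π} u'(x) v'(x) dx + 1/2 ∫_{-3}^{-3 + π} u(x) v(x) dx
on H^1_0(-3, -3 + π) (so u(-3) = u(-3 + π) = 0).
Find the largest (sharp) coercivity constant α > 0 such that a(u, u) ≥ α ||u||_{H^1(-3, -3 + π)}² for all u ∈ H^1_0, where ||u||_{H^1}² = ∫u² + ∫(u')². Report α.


α = 3/4

Coercivity of a(·,·) on H^1_0(-3, -3 + π) means a(u, u) ≥ α ||u||_{H^1}² for every u ∈ H^1_0.
The interval has length L = π, and Poincaré/coercivity depend only on L. Here a(u, u) = ∫(u')² + (1/2)·∫u².
Here 0 < c = 1/2 < 1. The condition a(u,u) ≥ α||u||_{H^1}² reads (1−α)∫(u')² ≥ (α−c)∫u². Any admissible α is ≤ 1 (rapidly oscillating u have ∫u²/∫(u')² → 0), and α = 1 would force 0 ≥ (1−c)∫u², impossible since c < 1; so 1−α > 0. By the sharp Poincaré inequality on H^1_0 of an interval of length L, ∫(u')² ≥ (π/L)²∫u² with equality for the first sine mode sin(π(x−x₀)/L) (x₀ the left endpoint), so the inequality holds for all u iff (1−α)(π/L)² ≥ α − c, i.e. α ≤ ((π/L)² + c)/((π/L)² + 1) = (1 + c(L/π)²)/(1 + (L/π)²). With (π/L)² = 1 and c = 1/2, the largest admissible constant is α = ((π/L)² + c)/((π/L)² + 1).
Simplifying, α = 3/4.


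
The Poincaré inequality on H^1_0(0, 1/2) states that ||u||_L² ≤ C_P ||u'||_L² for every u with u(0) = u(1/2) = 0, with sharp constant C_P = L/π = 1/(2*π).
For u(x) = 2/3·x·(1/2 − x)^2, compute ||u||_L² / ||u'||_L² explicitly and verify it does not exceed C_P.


||u||_L² / ||u'||_L² = sqrt(14)/28 < C_P = 1/(2*π).

u(x) = 2/3·x·(1/2 − x)^2, so u'(x) = (2*x - 1)*(6*x - 1)/6.
u(x) = 2/3·x·(1/2 − x)^2 vanishes at x = 0 and x = 1/2, so u ∈ H^1_0(0, 1/2). Differentiate via the product rule and integrate the resulting polynomials term by term.
  ∫_0^1/2 u² dx = ∫_0^1/2 (4*x^6/9 - 8*x^5/9 + 2*x^4/3 - 2*x^3/9 + x^2/36) dx. Term by term:
    ∫_0^1/2 4*x^6/9 dx = 1/2016;  ∫_0^1/2 -8*x^5/9 dx = -1/432;  ∫_0^1/2 2*x^4/3 dx = 1/240;
    ∫_0^1/2 -2*x^3/9 dx = -1/288;  ∫_0^1/2 x^2/36 dx = 1/864.
  Sum: 1/2016 − 1/432 + 1/240 − 1/288 + 1/864 = 1/30240.
  ∫_0^1/2 (u')² dx = ∫_0^1/2 (4*x^4 - 16*x^3/3 + 22*x^2/9 - 4*x/9 + 1/36) dx. Term by term:
    ∫_0^1/2 4*x^4 dx = 1/40;  ∫_0^1/2 -16*x^3/3 dx = -1/12;  ∫_0^1/2 22*x^2/9 dx = 11/108;
    ∫_0^1/2 -4*x/9 dx = -1/18;  ∫_0^1/2 1/36 dx = 1/72.
  Sum: 1/40 − 1/12 + 11/108 − 1/18 + 1/72 = 1/540.
∫_0^1/2 u² dx = 1/30240, so ||u||_L² = sqrt(210)/2520.
∫_0^1/2 (u')² dx = 1/540, so ||u'||_L² = sqrt(15)/90.
Ratio ||u||_L² / ||u'||_L² = sqrt(14)/28.
Sharp Poincaré constant on H^1_0(0, 1/2) is C_P = L/π = 1/(2*π), achieved by sin(2*π·x).
A polynomial bump cannot attain the sharp Poincaré constant (only the first sine eigenfunction does), so the ratio is strictly less than C_P, consistent with ||u||_L² ≤ C_P ||u'||_L².


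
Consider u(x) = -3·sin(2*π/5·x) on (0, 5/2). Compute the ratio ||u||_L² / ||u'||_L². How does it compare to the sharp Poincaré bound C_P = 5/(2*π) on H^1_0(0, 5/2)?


||u||_L² / ||u'||_L² = 5/(2*π) = C_P.

u(x) = -3·sin(2*π/5·x), so u'(x) = -6*π*cos(2*π*x/5)/5.
Writing u(x) = A·sin(kπx/L) with A = -3 and k = 1, use ∫_0^L sin²(kπx/L) dx = L/2 and ∫_0^L cos²(kπx/L) dx = L/2.
u² = 9·sin²(2*π/5·x) and (u')² = 36*π^2/25·cos²(2*π/5·x), and each of sin², cos² integrates to L/2 = 5/4 over (0, 5/2).
∫_0^5/2 u² dx = 45/4, so ||u||_L² = 3*sqrt(5)/2.
∫_0^5/2 (u')² dx = 9*π^2/5, so ||u'||_L² = 3*sqrt(5)*π/5.
Ratio ||u||_L² / ||u'||_L² = 5/(2*π).
Sharp Poincaré constant on H^1_0(0, 5/2) is C_P = L/π = 5/(2*π), achieved by sin(2*π/5·x).
This is the k = 1 eigenfunction (up to amplitude), so the ratio equals the sharp Poincaré constant exactly.


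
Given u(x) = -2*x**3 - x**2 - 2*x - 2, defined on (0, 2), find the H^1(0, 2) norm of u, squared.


||u||_{H^1}^2 = 14528/21

The H^1 norm (squared) on an interval (0, L) is
  ||u||_{H^1}^2 = ∫_0^L u(x)^2 dx + ∫_0^L u'(x)^2 dx.
Compute u'(x) = -6*x**2 - 2*x - 2.
Then u(x)^2 = 4*x**6 + 4*x**5 + 9*x**4 + 12*x**3 + 8*x**2 + 8*x + 4 and u'(x)^2 = 36*x**4 + 24*x**3 + 28*x**2 + 8*x + 4.
Integrate each monomial from 0 to 2 using ∫_0^2 c·x^n dx = c·2^(n+1)/(n+1):
  ∫_0^2 u(x)^2 dx = ∫_0^2 (4*x^6 + 4*x^5 + 9*x^4 + 12*x^3 + 8*x^2 + 8*x + 4) dx. Term by term:
    ∫_0^2 4*x^6 dx = 512/7;  ∫_0^2 4*x^5 dx = 128/3;  ∫_0^2 9*x^4 dx = 288/5;
    ∫_0^2 12*x^3 dx = 48;  ∫_0^2 8*x^2 dx = 64/3;  ∫_0^2 8*x dx = 16;
    ∫_0^2 4 dx = 8.
  Sum: 512/7 + 128/3 + 288/5 + 48 + 64/3 + 16 + 8 = 9336/35.
  ∫_0^2 u'(x)^2 dx = ∫_0^2 (36*x^4 + 24*x^3 + 28*x^2 + 8*x + 4) dx. Term by term:
    ∫_0^2 36*x^4 dx = 1152/5;  ∫_0^2 24*x^3 dx = 96;  ∫_0^2 28*x^2 dx = 224/3;
    ∫_0^2 8*x dx = 16;  ∫_0^2 4 dx = 8.
  Sum: 1152/5 + 96 + 224/3 + 16 + 8 = 6376/15.
Adding: ||u||_{H^1}^2 = 9336/35 + 6376/15 = 14528/21.


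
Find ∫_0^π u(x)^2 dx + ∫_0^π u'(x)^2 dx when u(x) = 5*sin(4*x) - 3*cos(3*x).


||u||_{H^1(0,π)}^2 = -2400/7 + 515*π/2

u'(x) = 9*sin(3*x) + 20*cos(4*x).
Expand u² and (u')² and integrate term by term on (0, π), using: for integers n ≥ 1, ∫_0^π sin²(nx) dx = ∫_0^π cos²(nx) dx = π/2; for n ≠ n', ∫_0^π sin(nx)sin(n'x) dx = ∫_0^π cos(nx)cos(n'x) dx = 0; and by product-to-sum, ∫_0^π sin(nx)cos(n'x) dx = ½∫_0^π [sin((n+n')x) + sin((n−n')x)] dx, which is 0 when n+n' is even and 2n/(n²−n'²) when n+n' is odd (it need not vanish on (0, π)).
  u² squared terms: (-3)²·∫cos(3x)² dx = 9·π/2 = 9*π/2;  (5)²·∫sin(4x)² dx = 25·π/2 = 25*π/2.
  u² cross terms: 2·(-3)·(5)·∫cos(3x)·sin(4x) dx = -30·(8/7) = -240/7.
  So ∫_0^π u² dx = 9*π/2 + 25*π/2 − 240/7 = -240/7 + 17*π.
  (u')² squared terms: (9)²·∫sin(3x)² dx = 81·π/2 = 81*π/2;  (20)²·∫cos(4x)² dx = 400·π/2 = 200*π.
  (u')² cross terms: 2·(9)·(20)·∫sin(3x)·cos(4x) dx = 360·(-6/7) = -2160/7.
  So ∫_0^π (u')² dx = 81*π/2 + 200*π − 2160/7 = -2160/7 + 481*π/2.
||u||_{H^1}^2 = (-240/7 + 17*π) + (-2160/7 + 481*π/2) = -2400/7 + 515*π/2.


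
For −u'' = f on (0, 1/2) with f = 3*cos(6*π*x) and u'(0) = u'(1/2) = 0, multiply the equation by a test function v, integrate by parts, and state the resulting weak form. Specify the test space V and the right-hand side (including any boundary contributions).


V = H^1(0, 1/2) (no boundary constraint on v; u is determined up to an additive constant); weak form: ∫_0^1/2 u'v' dx = ∫_0^1/2 (3*cos(6*π*x)) v dx for all v ∈ V.

Multiply both sides by a test function v and integrate from 0 to 1/2:
  ∫_0^1/2 −u''(x) v(x) dx = ∫_0^1/2 f(x) v(x) dx.
Integrate the LHS by parts once:
  ∫_0^1/2 −u'' v dx = −[u'(x) v(x)]_0^1/2 + ∫_0^1/2 u'(x) v'(x) dx.
Thus ∫_0^1/2 u'(x) v'(x) dx = ∫_0^1/2 f(x) v(x) dx + [u'(x) v(x)]_0^1/2.
Choose V so that boundary terms are either known or forced to vanish.
u has homogeneous Neumann: u'(0) = u'(1/2) = 0. So [u' v]_0^1/2 = 0·v(1/2) − 0·v(0) = 0 for any v; take V = H^1(0, 1/2).
Weak formulation: find u (satisfying any essential BC) such that ∫_0^1/2 u'(x) v'(x) dx = ∫_0^1/2 f v dx for all v ∈ V (homogeneous Neumann, so boundary terms vanish).
Substituting f(x) = 3*cos(6*π*x), the right-hand side is ∫_0^1/2 (3*cos(6*π*x)) v dx.
Compatibility check (pure Neumann): taking v ≡ 1 ∈ V gives 0 = ∫_0^1/2 f dx + (0) − (0), i.e. ∫_0^1/2 f dx must equal u'(0) − u'(1/2) = 0. Indeed ∫_0^1/2 (3*cos(6*π*x)) dx = 0, so the data are compatible. The solution is then unique only up to an additive constant (fix it e.g. by requiring ∫_0^1/2 u dx = 0).


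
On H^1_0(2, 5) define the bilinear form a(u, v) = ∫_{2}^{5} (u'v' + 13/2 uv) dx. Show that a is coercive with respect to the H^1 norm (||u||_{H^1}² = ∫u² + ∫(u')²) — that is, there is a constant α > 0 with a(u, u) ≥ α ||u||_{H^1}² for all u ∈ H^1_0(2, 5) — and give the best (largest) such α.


α = 1

Coercivity of a(·,·) on H^1_0(2, 5) means a(u, u) ≥ α ||u||_{H^1}² for every u ∈ H^1_0.
The interval has length L = 3, and Poincaré/coercivity depend only on L. Here a(u, u) = ∫(u')² + (13/2)·∫u².
Here c = 13/2 ≥ 1, so a(u,u) = ∫(u')² + c∫u² ≥ ∫(u')² + ∫u² = ||u||_{H^1}², i.e. α = 1 works. No larger α is possible: a(u,u) ≥ α||u||_{H^1}² means (1−α)∫(u')² ≥ (α−c)∫u², and for the modes u_n = sin(nπ(x−x₀)/L) (x₀ the left endpoint) one has ∫u_n²/∫(u_n')² = (L/(nπ))² → 0, so a(u_n,u_n)/||u_n||_{H^1}² → 1. Hence the optimal constant is α = 1.
Therefore α = 1.


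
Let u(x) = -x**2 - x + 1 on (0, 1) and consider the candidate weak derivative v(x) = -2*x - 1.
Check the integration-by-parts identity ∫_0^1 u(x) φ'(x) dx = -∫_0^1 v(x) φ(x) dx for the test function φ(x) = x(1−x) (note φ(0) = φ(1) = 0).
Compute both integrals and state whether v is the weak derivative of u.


LHS = 1/3, RHS = 1/3. Yes, v = u' weakly.

u(x) = -x**2 - x + 1, classical derivative u'(x) = -2*x - 1.
φ(x) = x(1−x), so φ'(x) = 1 - 2*x.
Note φ(0) = φ(1) = 0, so the boundary term u·φ vanishes.
LHS = ∫_0^1 u(x) φ'(x) dx = ∫_0^1 (2*x^3 + x^2 - 3*x + 1) dx. Term by term:
  ∫_0^1 2*x^3 dx = 1/2;  ∫_0^1 x^2 dx = 1/3;  ∫_0^1 -3*x dx = -3/2;
  ∫_0^1 1 dx = 1.
Sum: 1/2 + 1/3 − 3/2 + 1 = 1/3.
So LHS = 1/3.
∫_0^1 v(x) φ(x) dx = ∫_0^1 (2*x^3 - x^2 - x) dx. Term by term:
  ∫_0^1 2*x^3 dx = 1/2;  ∫_0^1 -x^2 dx = -1/3;  ∫_0^1 -x dx = -1/2.
Sum: 1/2 − 1/3 − 1/2 = -1/3.
So RHS = -∫_0^1 v(x) φ(x) dx = 1/3.
LHS = RHS, so the identity holds for this test φ.
Moreover u is smooth here and v(x) = u'(x) = -2*x - 1 pointwise, so the identity holds for every test function. Hence v is the weak derivative of u.


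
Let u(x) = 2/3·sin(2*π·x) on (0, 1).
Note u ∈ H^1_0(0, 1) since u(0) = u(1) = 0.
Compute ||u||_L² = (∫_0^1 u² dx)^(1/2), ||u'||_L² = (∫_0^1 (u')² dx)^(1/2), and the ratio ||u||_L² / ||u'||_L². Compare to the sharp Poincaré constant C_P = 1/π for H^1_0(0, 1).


||u||_L² / ||u'||_L² = 1/(2*π) < C_P = 1/π.

u(x) = 2/3·sin(2*π·x), so u'(x) = 4*π*cos(2*π*x)/3.
Writing u(x) = A·sin(kπx/L) with A = 2/3 and k = 2, use ∫_0^L sin²(kπx/L) dx = L/2 and ∫_0^L cos²(kπx/L) dx = L/2.
u² = 4/9·sin²(2*π·x) and (u')² = 16*π^2/9·cos²(2*π·x), and each of sin², cos² integrates to L/2 = 1/2 over (0, 1).
∫_0^1 u² dx = 2/9, so ||u||_L² = sqrt(2)/3.
∫_0^1 (u')² dx = 8*π^2/9, so ||u'||_L² = 2*sqrt(2)*π/3.
Ratio ||u||_L² / ||u'||_L² = 1/(2*π).
Sharp Poincaré constant on H^1_0(0, 1) is C_P = L/π = 1/π, achieved by sin(π·x).
This is the k = 2 harmonic; the ratio L/(kπ) is strictly less than C_P = L/π, consistent with the sharp inequality ||u||_L² ≤ C_P ||u'||_L².


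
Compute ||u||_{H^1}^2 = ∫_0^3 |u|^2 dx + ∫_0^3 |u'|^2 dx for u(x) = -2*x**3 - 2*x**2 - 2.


||u||_{H^1}^2 = 38694/7

The H^1 norm (squared) on an interval (0, L) is
  ||u||_{H^1}^2 = ∫_0^L u(x)^2 dx + ∫_0^L u'(x)^2 dx.
Compute u'(x) = -6*x**2 - 4*x.
Then u(x)^2 = 4*x**6 + 8*x**5 + 4*x**4 + 8*x**3 + 8*x**2 + 4 and u'(x)^2 = 36*x**4 + 48*x**3 + 16*x**2.
Integrate each monomial from 0 to 3 using ∫_0^3 c·x^n dx = c·3^(n+1)/(n+1):
  ∫_0^3 u(x)^2 dx = ∫_0^3 (4*x^6 + 8*x^5 + 4*x^4 + 8*x^3 + 8*x^2 + 4) dx. Term by term:
    ∫_0^3 4*x^6 dx = 8748/7;  ∫_0^3 8*x^5 dx = 972;  ∫_0^3 4*x^4 dx = 972/5;
    ∫_0^3 8*x^3 dx = 162;  ∫_0^3 8*x^2 dx = 72;  ∫_0^3 4 dx = 12.
  Sum: 8748/7 + 972 + 972/5 + 162 + 72 + 12 = 93174/35.
  ∫_0^3 u'(x)^2 dx = ∫_0^3 (36*x^4 + 48*x^3 + 16*x^2) dx. Term by term:
    ∫_0^3 36*x^4 dx = 8748/5;  ∫_0^3 48*x^3 dx = 972;  ∫_0^3 16*x^2 dx = 144.
  Sum: 8748/5 + 972 + 144 = 14328/5.
Adding: ||u||_{H^1}^2 = 93174/35 + 14328/5 = 38694/7.


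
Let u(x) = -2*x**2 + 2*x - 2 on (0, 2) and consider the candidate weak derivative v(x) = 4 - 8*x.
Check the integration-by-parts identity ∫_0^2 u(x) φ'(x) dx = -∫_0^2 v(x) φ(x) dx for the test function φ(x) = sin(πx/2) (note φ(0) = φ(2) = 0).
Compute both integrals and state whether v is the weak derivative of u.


LHS = 8/π, RHS = 16/π. No, v is not the weak derivative of u.

u(x) = -2*x**2 + 2*x - 2, classical derivative u'(x) = 2 - 4*x.
φ(x) = sin(πx/2), so φ'(x) = π*cos(π*x/2)/2.
Note φ(0) = φ(2) = 0, so the boundary term u·φ vanishes.
LHS = ∫_0^2 u(x) φ'(x) dx = ∫_0^2 (-π*x^2*cos(π*x/2) + π*x*cos(π*x/2) - π*cos(π*x/2)) dx. Term by term:
  ∫_0^2 -π*cos(π*x/2) dx = 0;  ∫_0^2 π*x*cos(π*x/2) dx = -8/π;  ∫_0^2 -π*x^2*cos(π*x/2) dx = 16/π.
Sum: 0 − 8/π + 16/π = 8/π.
So LHS = 8/π.
∫_0^2 v(x) φ(x) dx = ∫_0^2 (-8*x*sin(π*x/2) + 4*sin(π*x/2)) dx. Term by term:
  ∫_0^2 4*sin(π*x/2) dx = 16/π;  ∫_0^2 -8*x*sin(π*x/2) dx = -32/π.
Sum: 16/π − 32/π = -16/π.
So RHS = -∫_0^2 v(x) φ(x) dx = 16/π.
LHS − RHS = -8/π ≠ 0, so the identity fails.
(For a valid weak derivative the identity must hold for EVERY test function, in particular this one. The failure shows v is NOT the weak derivative of u.)
Correct weak derivative would be u'(x) = 2 - 4*x.


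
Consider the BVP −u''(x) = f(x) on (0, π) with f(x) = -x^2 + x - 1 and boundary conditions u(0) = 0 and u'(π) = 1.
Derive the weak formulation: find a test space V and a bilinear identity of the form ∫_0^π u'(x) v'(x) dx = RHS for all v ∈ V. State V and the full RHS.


V = {v ∈ H^1(0, π) : v(0) = 0} (test functions vanish at x = 0 where u is specified); weak form: ∫_0^π u'v' dx = ∫_0^π (-x^2 + x - 1) v dx + v(π) for all v ∈ V.

Multiply both sides by a test function v and integrate from 0 to π:
  ∫_0^π −u''(x) v(x) dx = ∫_0^π f(x) v(x) dx.
Integrate the LHS by parts once:
  ∫_0^π −u'' v dx = −[u'(x) v(x)]_0^π + ∫_0^π u'(x) v'(x) dx.
Thus ∫_0^π u'(x) v'(x) dx = ∫_0^π f(x) v(x) dx + [u'(x) v(x)]_0^π.
Choose V so that boundary terms are either known or forced to vanish.
Mixed BC: u(0) = 0 (Dirichlet) and u'(π) = 1 (Neumann). Define V = {v ∈ H^1(0, π) : v(0) = 0}. Then [u' v]_0^π = u'(π)·v(π) − u'(0)·0 = v(π).
Weak formulation: find u (satisfying any essential BC) such that ∫_0^π u'(x) v'(x) dx = ∫_0^π f v dx + v(π) for all v ∈ V (Dirichlet at 0 absorbed into V; Neumann datum at x = π contributes the boundary term).
Substituting f(x) = -x^2 + x - 1, the right-hand side is ∫_0^π (-x^2 + x - 1) v dx + v(π).


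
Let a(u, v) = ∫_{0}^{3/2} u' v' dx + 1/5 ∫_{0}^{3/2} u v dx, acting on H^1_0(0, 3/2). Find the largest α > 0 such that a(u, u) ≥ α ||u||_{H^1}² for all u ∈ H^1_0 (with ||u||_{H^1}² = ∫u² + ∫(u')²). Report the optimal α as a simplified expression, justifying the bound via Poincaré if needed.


α = (9 + 20*π^2)/(5*(9 + 4*π^2))

Coercivity of a(·,·) on H^1_0(0, 3/2) means a(u, u) ≥ α ||u||_{H^1}² for every u ∈ H^1_0.
The interval has length L = 3/2, and Poincaré/coercivity depend only on L. Here a(u, u) = ∫(u')² + (1/5)·∫u².
Here 0 < c = 1/5 < 1. The condition a(u,u) ≥ α||u||_{H^1}² reads (1−α)∫(u')² ≥ (α−c)∫u². Any admissible α is ≤ 1 (rapidly oscillating u have ∫u²/∫(u')² → 0), and α = 1 would force 0 ≥ (1−c)∫u², impossible since c < 1; so 1−α > 0. By the sharp Poincaré inequality on H^1_0 of an interval of length L, ∫(u')² ≥ (π/L)²∫u² with equality for the first sine mode sin(π(x−x₀)/L) (x₀ the left endpoint), so the inequality holds for all u iff (1−α)(π/L)² ≥ α − c, i.e. α ≤ ((π/L)² + c)/((π/L)² + 1) = (1 + c(L/π)²)/(1 + (L/π)²). With (π/L)² = 4*π^2/9 and c = 1/5, the largest admissible constant is α = ((π/L)² + c)/((π/L)² + 1).
Simplifying, α = (9 + 20*π^2)/(5*(9 + 4*π^2)).


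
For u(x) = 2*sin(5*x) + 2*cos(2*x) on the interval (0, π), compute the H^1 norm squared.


||u||_{H^1(0,π)}^2 = 400/21 + 62*π

u'(x) = -4*sin(2*x) + 10*cos(5*x).
Expand u² and (u')² and integrate term by term on (0, π), using: for integers n ≥ 1, ∫_0^π sin²(nx) dx = ∫_0^π cos²(nx) dx = π/2; for n ≠ n', ∫_0^π sin(nx)sin(n'x) dx = ∫_0^π cos(nx)cos(n'x) dx = 0; and by product-to-sum, ∫_0^π sin(nx)cos(n'x) dx = ½∫_0^π [sin((n+n')x) + sin((n−n')x)] dx, which is 0 when n+n' is even and 2n/(n²−n'²) when n+n' is odd (it need not vanish on (0, π)).
  u² squared terms: (2)²·∫cos(2x)² dx = 4·π/2 = 2*π;  (2)²·∫sin(5x)² dx = 4·π/2 = 2*π.
  u² cross terms: 2·(2)·(2)·∫cos(2x)·sin(5x) dx = 8·(10/21) = 80/21.
  So ∫_0^π u² dx = 2*π + 2*π + 80/21 = 80/21 + 4*π.
  (u')² squared terms: (-4)²·∫sin(2x)² dx = 16·π/2 = 8*π;  (10)²·∫cos(5x)² dx = 100·π/2 = 50*π.
  (u')² cross terms: 2·(-4)·(10)·∫sin(2x)·cos(5x) dx = -80·(-4/21) = 320/21.
  So ∫_0^π (u')² dx = 8*π + 50*π + 320/21 = 320/21 + 58*π.
||u||_{H^1}^2 = (80/21 + 4*π) + (320/21 + 58*π) = 400/21 + 62*π.


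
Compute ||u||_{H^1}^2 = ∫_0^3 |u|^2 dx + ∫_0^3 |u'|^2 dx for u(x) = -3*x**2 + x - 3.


||u||_{H^1}^2 = 7599/10

The H^1 norm (squared) on an interval (0, L) is
  ||u||_{H^1}^2 = ∫_0^L u(x)^2 dx + ∫_0^L u'(x)^2 dx.
Compute u'(x) = 1 - 6*x.
Then u(x)^2 = 9*x**4 - 6*x**3 + 19*x**2 - 6*x + 9 and u'(x)^2 = 36*x**2 - 12*x + 1.
Integrate each monomial from 0 to 3 using ∫_0^3 c·x^n dx = c·3^(n+1)/(n+1):
  ∫_0^3 u(x)^2 dx = ∫_0^3 (9*x^4 - 6*x^3 + 19*x^2 - 6*x + 9) dx. Term by term:
    ∫_0^3 9*x^4 dx = 2187/5;  ∫_0^3 -6*x^3 dx = -243/2;  ∫_0^3 19*x^2 dx = 171;
    ∫_0^3 -6*x dx = -27;  ∫_0^3 9 dx = 27.
  Sum: 2187/5 − 243/2 + 171 − 27 + 27 = 4869/10.
  ∫_0^3 u'(x)^2 dx = ∫_0^3 (36*x^2 - 12*x + 1) dx. Term by term:
    ∫_0^3 36*x^2 dx = 324;  ∫_0^3 -12*x dx = -54;  ∫_0^3 1 dx = 3.
  Sum: 324 − 54 + 3 = 273.
Adding: ||u||_{H^1}^2 = 4869/10 + 273 = 7599/10.


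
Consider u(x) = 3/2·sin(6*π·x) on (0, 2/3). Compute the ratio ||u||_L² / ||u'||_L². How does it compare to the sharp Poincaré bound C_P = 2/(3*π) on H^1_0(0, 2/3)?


||u||_L² / ||u'||_L² = 1/(6*π) < C_P = 2/(3*π).

u(x) = 3/2·sin(6*π·x), so u'(x) = 9*π*cos(6*π*x).
Writing u(x) = A·sin(kπx/L) with A = 3/2 and k = 4, use ∫_0^L sin²(kπx/L) dx = L/2 and ∫_0^L cos²(kπx/L) dx = L/2.
u² = 9/4·sin²(6*π·x) and (u')² = 81*π^2·cos²(6*π·x), and each of sin², cos² integrates to L/2 = 1/3 over (0, 2/3).
∫_0^2/3 u² dx = 3/4, so ||u||_L² = sqrt(3)/2.
∫_0^2/3 (u')² dx = 27*π^2, so ||u'||_L² = 3*sqrt(3)*π.
Ratio ||u||_L² / ||u'||_L² = 1/(6*π).
Sharp Poincaré constant on H^1_0(0, 2/3) is C_P = L/π = 2/(3*π), achieved by sin(3*π/2·x).
This is the k = 4 harmonic; the ratio L/(kπ) is strictly less than C_P = L/π, consistent with the sharp inequality ||u||_L² ≤ C_P ||u'||_L².


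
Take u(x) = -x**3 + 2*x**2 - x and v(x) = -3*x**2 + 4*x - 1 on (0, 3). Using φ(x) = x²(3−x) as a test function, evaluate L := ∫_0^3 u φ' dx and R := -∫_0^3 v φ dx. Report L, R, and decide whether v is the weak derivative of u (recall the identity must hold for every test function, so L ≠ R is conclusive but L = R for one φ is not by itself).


LHS = 621/20, RHS = 621/20. Yes, v = u' weakly.

u(x) = -x**3 + 2*x**2 - x, classical derivative u'(x) = -3*x**2 + 4*x - 1.
φ(x) = x²(3−x), so φ'(x) = 3*x*(2 - x).
Note φ(0) = φ(3) = 0, so the boundary term u·φ vanishes.
LHS = ∫_0^3 u(x) φ'(x) dx = ∫_0^3 (3*x^5 - 12*x^4 + 15*x^3 - 6*x^2) dx. Term by term:
  ∫_0^3 3*x^5 dx = 729/2;  ∫_0^3 -12*x^4 dx = -2916/5;  ∫_0^3 15*x^3 dx = 1215/4;
  ∫_0^3 -6*x^2 dx = -54.
Sum: 729/2 − 2916/5 + 1215/4 − 54 = 621/20.
So LHS = 621/20.
∫_0^3 v(x) φ(x) dx = ∫_0^3 (3*x^5 - 13*x^4 + 13*x^3 - 3*x^2) dx. Term by term:
  ∫_0^3 3*x^5 dx = 729/2;  ∫_0^3 -13*x^4 dx = -3159/5;  ∫_0^3 13*x^3 dx = 1053/4;
  ∫_0^3 -3*x^2 dx = -27.
Sum: 729/2 − 3159/5 + 1053/4 − 27 = -621/20.
So RHS = -∫_0^3 v(x) φ(x) dx = 621/20.
LHS = RHS, so the identity holds for this test φ.
Moreover u is smooth here and v(x) = u'(x) = -3*x**2 + 4*x - 1 pointwise, so the identity holds for every test function. Hence v is the weak derivative of u.
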